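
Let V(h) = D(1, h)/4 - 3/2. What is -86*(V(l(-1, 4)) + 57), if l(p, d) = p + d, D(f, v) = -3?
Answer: -9417/2 ≈ -4708.5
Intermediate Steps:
l(p, d) = d + p
V(h) = -9/4 (V(h) = -3/4 - 3/2 = -3*¼ - 3*½ = -¾ - 3/2 = -9/4)
-86*(V(l(-1, 4)) + 57) = -86*(-9/4 + 57) = -86*219/4 = -9417/2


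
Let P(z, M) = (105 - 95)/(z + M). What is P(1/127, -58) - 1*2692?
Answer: -3965570/1473 ≈ -2692.2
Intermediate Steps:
P(z, M) = 10/(M + z)
P(1/127, -58) - 1*2692 = 10/(-58 + 1/127) - 1*2692 = 10/(-58 + 1/127) - 2692 = 10/(-7365/127) - 2692 = 10*(-127/7365) - 2692 = -254/1473 - 2692 = -3965570/1473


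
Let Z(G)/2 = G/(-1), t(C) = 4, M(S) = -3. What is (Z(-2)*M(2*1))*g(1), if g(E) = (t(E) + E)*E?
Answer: -60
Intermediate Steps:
Z(G) = -2*G (Z(G) = 2*(G/(-1)) = 2*(G*(-1)) = 2*(-G) = -2*G)
g(E) = E*(4 + E) (g(E) = (4 + E)*E = E*(4 + E))
(Z(-2)*M(2*1))*g(1) = (-2*(-2)*(-3))*(1*(4 + 1)) = (4*(-3))*(1*5) = -12*5 = -60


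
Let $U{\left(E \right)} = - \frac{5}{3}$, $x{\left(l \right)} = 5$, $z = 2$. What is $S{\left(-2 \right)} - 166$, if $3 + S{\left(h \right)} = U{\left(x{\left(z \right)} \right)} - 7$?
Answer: $- \frac{533}{3} \approx -177.67$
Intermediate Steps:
$U{\left(E \right)} = - \frac{5}{3}$ ($U{\left(E \right)} = \left(-5\right) \frac{1}{3} = - \frac{5}{3}$)
$S{\left(h \right)} = - \frac{35}{3}$ ($S{\left(h \right)} = -3 - \frac{26}{3} = - \frac{35}{3}$)
$S{\left(-2 \right)} - 166 = - \frac{35}{3} - 166 = - \frac{533}{3}$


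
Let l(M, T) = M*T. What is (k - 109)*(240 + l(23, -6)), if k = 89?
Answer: -2040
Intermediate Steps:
(k - 109)*(240 + l(23, -6)) = (89 - 109)*(240 + 23*(-6)) = -20*(240 - 138) = -20*102 = -2040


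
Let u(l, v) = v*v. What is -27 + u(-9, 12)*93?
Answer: 13365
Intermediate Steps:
u(l, v) = v**2
-27 + u(-9, 12)*93 = -27 + 12**2*93 = -27 + 144*93 = -27 + 13392 = 13365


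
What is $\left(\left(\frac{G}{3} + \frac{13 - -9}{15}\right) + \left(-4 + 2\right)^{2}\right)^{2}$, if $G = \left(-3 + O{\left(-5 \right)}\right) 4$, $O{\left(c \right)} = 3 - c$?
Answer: $\frac{33124}{225} \approx 147.22$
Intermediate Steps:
$G = 20$ ($G = \left(-3 + \left(3 - -5\right)\right) 4 = \left(-3 + \left(3 + 5\right)\right) 4 = \left(-3 + 8\right) 4 = 5 \cdot 4 = 20$)
$\left(\left(\frac{G}{3} + \frac{13 - -9}{15}\right) + \left(-4 + 2\right)^{2}\right)^{2} = \left(\left(\frac{20}{3} + \frac{13 - -9}{15}\right) + \left(-4 + 2\right)^{2}\right)^{2} = \left(\left(20 \cdot \frac{1}{3} + \left(13 + 9\right) \frac{1}{15}\right) + \left(-2\right)^{2}\right)^{2} = \left(\left(\frac{20}{3} + 22 \cdot \frac{1}{15}\right) + 4\right)^{2} = \left(\left(\frac{20}{3} + \frac{22}{15}\right) + 4\right)^{2} = \left(\frac{122}{15} + 4\right)^{2} = \left(\frac{182}{15}\right)^{2} = \frac{33124}{225}$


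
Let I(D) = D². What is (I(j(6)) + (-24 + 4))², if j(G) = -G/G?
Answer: 361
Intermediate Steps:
j(G) = -1 (j(G) = -1*1 = -1)
(I(j(6)) + (-24 + 4))² = ((-1)² + (-24 + 4))² = (1 - 20)² = (-19)² = 361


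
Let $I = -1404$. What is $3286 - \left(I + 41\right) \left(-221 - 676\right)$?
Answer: $-1219325$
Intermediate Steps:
$3286 - \left(I + 41\right) \left(-221 - 676\right) = 3286 - \left(-1404 + 41\right) \left(-221 - 676\right) = 3286 - \left(-1363\right) \left(-897\right) = 3286 - 1222611 = -1219325$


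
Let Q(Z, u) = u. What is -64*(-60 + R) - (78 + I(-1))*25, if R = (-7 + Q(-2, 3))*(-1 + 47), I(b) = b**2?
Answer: 13641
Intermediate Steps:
R = -184 (R = (-7 + 3)*(-1 + 47) = -4*46 = -184)
-64*(-60 + R) - (78 + I(-1))*25 = -64*(-60 - 184) - (78 + (-1)**2)*25 = -64*(-244) - (78 + 1)*25 = 15616 - 79*25 = 15616 - 1*1975 = 15616 - 1975 = 13641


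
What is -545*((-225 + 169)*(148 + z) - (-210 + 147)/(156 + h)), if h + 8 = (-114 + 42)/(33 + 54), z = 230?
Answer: 49237042365/4268 ≈ 1.1536e+7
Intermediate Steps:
h = -256/29 (h = -8 + (-114 + 42)/(33 + 54) = -8 - 72/87 = -8 - 72*1/87 = -8 - 24/29 = -256/29 ≈ -8.8276)
-545*((-225 + 169)*(148 + z) - (-210 + 147)/(156 + h)) = -545*((-225 + 169)*(148 + 230) - (-210 + 147)/(156 - 256/29)) = -545*(-56*378 - (-63)/4268/29) = -545*(-21168 - (-63)*29/4268) = -545*(-21168 - 1*(-1827/4268)) = -545*(-21168 + 1827/4268) = -545*(-90343197/4268) = 49237042365/4268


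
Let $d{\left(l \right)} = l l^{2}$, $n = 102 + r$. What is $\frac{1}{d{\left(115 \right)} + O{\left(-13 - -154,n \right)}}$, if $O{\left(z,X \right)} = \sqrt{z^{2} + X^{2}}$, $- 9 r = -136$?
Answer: $\frac{123190875}{187357919294348} - \frac{9 \sqrt{2721277}}{187357919294348} \approx 6.5744 \cdot 10^{-7}$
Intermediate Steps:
$r = \frac{136}{9}$ ($r = \left(- \frac{1}{9}\right) \left(-136\right) = \frac{136}{9} \approx 15.111$)
$n = \frac{1054}{9}$ ($n = 102 + \frac{136}{9} = \frac{1054}{9} \approx 117.11$)
$O{\left(z,X \right)} = \sqrt{X^{2} + z^{2}}$
$d{\left(l \right)} = l^{3}$
$\frac{1}{d{\left(115 \right)} + O{\left(-13 - -154,n \right)}} = \frac{1}{115^{3} + \sqrt{\left(\frac{1054}{9}\right)^{2} + \left(-13 - -154\right)^{2}}} = \frac{1}{1520875 + \sqrt{\frac{1110916}{81} + \left(-13 + 154\right)^{2}}} = \frac{1}{1520875 + \sqrt{\frac{1110916}{81} + 141^{2}}} = \frac{1}{1520875 + \sqrt{\frac{1110916}{81} + 19881}} = \frac{1}{1520875 + \sqrt{\frac{2721277}{81}}} = \frac{1}{1520875 + \frac{\sqrt{2721277}}{9}}$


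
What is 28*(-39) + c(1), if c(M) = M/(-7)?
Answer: -7645/7 ≈ -1092.1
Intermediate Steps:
c(M) = -M/7 (c(M) = M*(-1/7) = -M/7)
28*(-39) + c(1) = 28*(-39) - 1/7*1 = -1092 - 1/7 = -7645/7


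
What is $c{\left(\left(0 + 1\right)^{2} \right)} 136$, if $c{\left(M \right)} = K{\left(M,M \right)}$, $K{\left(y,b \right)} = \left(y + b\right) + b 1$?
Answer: $408$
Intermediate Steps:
$K{\left(y,b \right)} = y + 2 b$ ($K{\left(y,b \right)} = \left(b + y\right) + b = y + 2 b$)
$c{\left(M \right)} = 3 M$ ($c{\left(M \right)} = M + 2 M = 3 M$)
$c{\left(\left(0 + 1\right)^{2} \right)} 136 = 3 \left(0 + 1\right)^{2} \cdot 136 = 3 \cdot 1^{2} \cdot 136 = 3 \cdot 1 \cdot 136 = 3 \cdot 136 = 408$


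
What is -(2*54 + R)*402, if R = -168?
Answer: 24120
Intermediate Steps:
-(2*54 + R)*402 = -(2*54 - 168)*402 = -(108 - 168)*402 = -(-60)*402 = -1*(-24120) = 24120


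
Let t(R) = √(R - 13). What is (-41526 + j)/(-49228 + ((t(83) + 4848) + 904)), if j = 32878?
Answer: 187990224/945081253 + 4324*√70/945081253 ≈ 0.19895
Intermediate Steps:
t(R) = √(-13 + R)
(-41526 + j)/(-49228 + ((t(83) + 4848) + 904)) = (-41526 + 32878)/(-49228 + ((√(-13 + 83) + 4848) + 904)) = -8648/(-49228 + ((√70 + 4848) + 904)) = -8648/(-49228 + ((4848 + √70) + 904)) = -8648/(-49228 + (5752 + √70)) = -8648/(-43476 + √70)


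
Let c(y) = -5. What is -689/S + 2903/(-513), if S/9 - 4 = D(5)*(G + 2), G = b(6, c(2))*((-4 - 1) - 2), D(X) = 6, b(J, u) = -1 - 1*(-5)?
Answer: -21157/4104 ≈ -5.1552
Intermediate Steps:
b(J, u) = 4 (b(J, u) = -1 + 5 = 4)
G = -28 (G = 4*((-4 - 1) - 2) = 4*(-5 - 2) = 4*(-7) = -28)
S = -1368 (S = 36 + 9*(6*(-28 + 2)) = 36 + 9*(6*(-26)) = 36 + 9*(-156) = 36 - 1404 = -1368)
-689/S + 2903/(-513) = -689/(-1368) + 2903/(-513) = -689*(-1/1368) + 2903*(-1/513) = 689/1368 - 2903/513 = -21157/4104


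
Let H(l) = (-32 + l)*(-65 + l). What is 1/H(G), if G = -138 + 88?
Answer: 1/9430 ≈ 0.00010604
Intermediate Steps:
G = -50
H(l) = (-65 + l)*(-32 + l)
1/H(G) = 1/(2080 + (-50)² - 97*(-50)) = 1/(2080 + 2500 + 4850) = 1/9430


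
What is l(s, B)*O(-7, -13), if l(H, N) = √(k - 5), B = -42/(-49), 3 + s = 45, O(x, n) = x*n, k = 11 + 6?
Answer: 182*√3 ≈ 315.23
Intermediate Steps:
k = 17
O(x, n) = n*x
s = 42 (s = -3 + 45 = 42)
B = 6/7 (B = -42*(-1/49) = 6/7 ≈ 0.85714)
l(H, N) = 2*√3 (l(H, N) = √(17 - 5) = √12 = 2*√3)
l(s, B)*O(-7, -13) = (2*√3)*(-13*(-7)) = (2*√3)*91 = 182*√3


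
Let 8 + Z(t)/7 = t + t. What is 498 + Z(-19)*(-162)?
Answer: 52662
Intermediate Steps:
Z(t) = -56 + 14*t (Z(t) = -56 + 7*(t + t) = -56 + 7*(2*t) = -56 + 14*t)
498 + Z(-19)*(-162) = 498 + (-56 + 14*(-19))*(-162) = 498 + (-56 - 266)*(-162) = 498 - 322*(-162) = 498 + 52164 = 52662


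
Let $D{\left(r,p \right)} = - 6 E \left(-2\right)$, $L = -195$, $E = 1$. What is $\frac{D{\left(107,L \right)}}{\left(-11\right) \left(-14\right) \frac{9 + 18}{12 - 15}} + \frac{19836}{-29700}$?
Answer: $- \frac{3907}{5775} \approx -0.67654$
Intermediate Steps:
$D{\left(r,p \right)} = 12$ ($D{\left(r,p \right)} = \left(-6\right) 1 \left(-2\right) = \left(-6\right) \left(-2\right) = 12$)
$\frac{D{\left(107,L \right)}}{\left(-11\right) \left(-14\right) \frac{9 + 18}{12 - 15}} + \frac{19836}{-29700} = \frac{12}{\left(-11\right) \left(-14\right) \frac{9 + 18}{12 - 15}} + \frac{19836}{-29700} = \frac{12}{154 \frac{27}{-3}} + 19836 \left(- \frac{1}{29700}\right) = \frac{12}{154 \cdot 27 \left(- \frac{1}{3}\right)} - \frac{551}{825} = \frac{12}{154 \left(-9\right)} - \frac{551}{825} = \frac{12}{-1386} - \frac{551}{825} = 12 \left(- \frac{1}{1386}\right) - \frac{551}{825} = - \frac{2}{231} - \frac{551}{825} = - \frac{3907}{5775}$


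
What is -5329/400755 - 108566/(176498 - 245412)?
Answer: 21570562312/13808815035 ≈ 1.5621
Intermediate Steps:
-5329/400755 - 108566/(176498 - 245412) = -5329*1/400755 - 108566/(-68914) = -5329/400755 - 108566*(-1/68914) = -5329/400755 + 54283/34457 = 21570562312/13808815035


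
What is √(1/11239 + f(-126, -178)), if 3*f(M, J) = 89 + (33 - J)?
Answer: √12631523339/11239 ≈ 10.000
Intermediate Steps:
f(M, J) = 122/3 - J/3 (f(M, J) = (89 + (33 - J))/3 = (122 - J)/3 = 122/3 - J/3)
√(1/11239 + f(-126, -178)) = √(1/11239 + (122/3 - ⅓*(-178))) = √(1/11239 + (122/3 + 178/3)) = √(1/11239 + 100) = √(1123901/11239) = √12631523339/11239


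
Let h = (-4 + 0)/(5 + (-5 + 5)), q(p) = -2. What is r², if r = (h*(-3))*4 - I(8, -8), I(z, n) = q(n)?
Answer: 3364/25 ≈ 134.56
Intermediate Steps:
h = -⅘ (h = -4/(5 + 0) = -4/5 = -4*⅕ = -⅘ ≈ -0.80000)
I(z, n) = -2
r = 58/5 (r = -⅘*(-3)*4 - 1*(-2) = (12/5)*4 + 2 = 48/5 + 2 = 58/5 ≈ 11.600)
r² = (58/5)² = 3364/25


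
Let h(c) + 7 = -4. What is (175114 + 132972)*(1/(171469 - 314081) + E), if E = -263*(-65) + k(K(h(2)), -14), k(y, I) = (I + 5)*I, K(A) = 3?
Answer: 378317477267793/71306 ≈ 5.3055e+9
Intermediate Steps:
h(c) = -11 (h(c) = -7 - 4 = -11)
k(y, I) = I*(5 + I) (k(y, I) = (5 + I)*I = I*(5 + I))
E = 17221 (E = -263*(-65) - 14*(5 - 14) = 17095 - 14*(-9) = 17095 + 126 = 17221)
(175114 + 132972)*(1/(171469 - 314081) + E) = (175114 + 132972)*(1/(171469 - 314081) + 17221) = 308086*(1/(-142612) + 17221) = 308086*(-1/142612 + 17221) = 308086*(2455921251/142612) = 378317477267793/71306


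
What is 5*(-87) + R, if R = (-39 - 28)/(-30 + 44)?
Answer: -6157/14 ≈ -439.79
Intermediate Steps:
R = -67/14 ≈ -4.7857
5*(-87) + R = 5*(-87) - 67/14 = -435 - 67/14 = -6157/14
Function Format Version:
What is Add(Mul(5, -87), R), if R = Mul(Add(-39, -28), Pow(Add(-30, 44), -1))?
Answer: Rational(-6157, 14) ≈ -439.79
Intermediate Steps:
R = Rational(-67, 14) (R = Mul(-67, Pow(14, -1)) = Mul(-67, Rational(1, 14)) = Rational(-67, 14) ≈ -4.7857)
Add(Mul(5, -87), R) = Add(Mul(5, -87), Rational(-67, 14)) = Add(-435, Rational(-67, 14)) = Rational(-6157, 14)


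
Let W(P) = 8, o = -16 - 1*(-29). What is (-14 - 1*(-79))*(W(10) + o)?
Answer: 1365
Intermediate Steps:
o = 13 (o = -16 + 29 = 13)
(-14 - 1*(-79))*(W(10) + o) = (-14 - 1*(-79))*(8 + 13) = (-14 + 79)*21 = 65*21 = 1365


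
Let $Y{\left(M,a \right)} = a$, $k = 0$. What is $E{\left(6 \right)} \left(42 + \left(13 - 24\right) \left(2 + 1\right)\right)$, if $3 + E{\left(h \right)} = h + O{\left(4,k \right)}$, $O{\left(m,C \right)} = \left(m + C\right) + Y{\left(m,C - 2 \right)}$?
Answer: $45$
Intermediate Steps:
$O{\left(m,C \right)} = -2 + m + 2 C$ ($O{\left(m,C \right)} = \left(m + C\right) + \left(C - 2\right) = \left(C + m\right) + \left(-2 + C\right) = -2 + m + 2 C$)
$E{\left(h \right)} = -1 + h$ ($E{\left(h \right)} = -3 + \left(h + \left(-2 + 4 + 2 \cdot 0\right)\right) = -3 + \left(h + \left(-2 + 4 + 0\right)\right) = -3 + \left(h + 2\right) = -3 + \left(2 + h\right) = -1 + h$)
$E{\left(6 \right)} \left(42 + \left(13 - 24\right) \left(2 + 1\right)\right) = \left(-1 + 6\right) \left(42 + \left(13 - 24\right) \left(2 + 1\right)\right) = 5 \left(42 - 33\right) = 5 \cdot 9 = 45$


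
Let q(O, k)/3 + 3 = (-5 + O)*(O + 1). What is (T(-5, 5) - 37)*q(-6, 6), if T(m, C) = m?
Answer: -6552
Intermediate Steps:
q(O, k) = -9 + 3*(1 + O)*(-5 + O) (q(O, k) = -9 + 3*((-5 + O)*(O + 1)) = -9 + 3*((-5 + O)*(1 + O)) = -9 + 3*((1 + O)*(-5 + O)) = -9 + 3*(1 + O)*(-5 + O))
(T(-5, 5) - 37)*q(-6, 6) = (-5 - 37)*(-24 - 12*(-6) + 3*(-6)²) = -42*(-24 + 72 + 3*36) = -42*(-24 + 72 + 108) = -42*156 = -6552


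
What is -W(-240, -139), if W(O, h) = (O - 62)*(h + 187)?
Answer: 14496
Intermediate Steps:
W(O, h) = (-62 + O)*(187 + h)
-W(-240, -139) = -(-11594 - 62*(-139) + 187*(-240) - 240*(-139)) = -(-11594 + 8618 - 44880 + 33360) = -1*(-14496) = 14496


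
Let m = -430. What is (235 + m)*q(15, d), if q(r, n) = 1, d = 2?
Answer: -195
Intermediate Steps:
(235 + m)*q(15, d) = (235 - 430)*1 = -195*1 = -195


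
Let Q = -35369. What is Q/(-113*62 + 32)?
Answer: 35369/6974 ≈ 5.0715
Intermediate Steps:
Q/(-113*62 + 32) = -35369/(-113*62 + 32) = -35369/(-7006 + 32) = -35369/(-6974) = -35369*(-1/6974) = 35369/6974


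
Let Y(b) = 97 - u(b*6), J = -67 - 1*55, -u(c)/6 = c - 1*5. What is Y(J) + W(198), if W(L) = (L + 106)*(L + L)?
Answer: 116059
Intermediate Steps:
u(c) = 30 - 6*c (u(c) = -6*(c - 1*5) = -6*(c - 5) = -6*(-5 + c) = 30 - 6*c)
W(L) = 2*L*(106 + L) (W(L) = (106 + L)*(2*L) = 2*L*(106 + L))
J = -122 (J = -67 - 55 = -122)
Y(b) = 67 + 36*b (Y(b) = 97 - (30 - 6*b*6) = 97 - (30 - 36*b) = 97 + (-30 + 36*b) = 67 + 36*b)
Y(J) + W(198) = (67 + 36*(-122)) + 2*198*(106 + 198) = (67 - 4392) + 2*198*304 = -4325 + 120384 = 116059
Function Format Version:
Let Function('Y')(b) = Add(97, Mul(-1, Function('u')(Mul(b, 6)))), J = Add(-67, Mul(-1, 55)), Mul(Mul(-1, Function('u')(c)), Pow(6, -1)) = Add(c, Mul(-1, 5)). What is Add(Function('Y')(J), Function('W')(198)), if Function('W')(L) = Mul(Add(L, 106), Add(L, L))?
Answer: 116059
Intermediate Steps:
Function('u')(c) = Add(30, Mul(-6, c)) (Function('u')(c) = Mul(-6, Add(c, Mul(-1, 5))) = Mul(-6, Add(c, -5)) = Mul(-6, Add(-5, c)) = Add(30, Mul(-6, c)))
Function('W')(L) = Mul(2, L, Add(106, L)) (Function('W')(L) = Mul(Add(106, L), Mul(2, L)) = Mul(2, L, Add(106, L)))
J = -122 (J = Add(-67, -55) = -122)
Function('Y')(b) = Add(67, Mul(36, b)) (Function('Y')(b) = Add(97, Mul(-1, Add(30, Mul(-6, Mul(b, 6))))) = Add(97, Mul(-1, Add(30, Mul(-6, Mul(6, b))))) = Add(97, Mul(-1, Add(30, Mul(-36, b)))) = Add(97, Add(-30, Mul(36, b))) = Add(67, Mul(36, b)))
Add(Function('Y')(J), Function('W')(198)) = Add(Add(67, Mul(36, -122)), Mul(2, 198, Add(106, 198))) = Add(Add(67, -4392), Mul(2, 198, 304)) = Add(-4325, 120384) = 116059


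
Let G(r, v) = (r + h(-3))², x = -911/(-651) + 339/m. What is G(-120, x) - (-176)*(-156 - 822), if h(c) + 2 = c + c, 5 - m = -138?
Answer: -155744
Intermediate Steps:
m = 143 (m = 5 - 1*(-138) = 5 + 138 = 143)
h(c) = -2 + 2*c (h(c) = -2 + (c + c) = -2 + 2*c)
x = 350962/93093 (x = -911/(-651) + 339/143 = -911*(-1/651) + 339*(1/143) = 911/651 + 339/143 = 350962/93093 ≈ 3.7700)
G(r, v) = (-8 + r)² (G(r, v) = (r + (-2 + 2*(-3)))² = (r + (-2 - 6))² = (r - 8)² = (-8 + r)²)
G(-120, x) - (-176)*(-156 - 822) = (-8 - 120)² - (-176)*(-156 - 822) = (-128)² - (-176)*(-978) = 16384 - 1*172128 = 16384 - 172128 = -155744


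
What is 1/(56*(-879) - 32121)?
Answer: -1/81345 ≈ -1.2293e-5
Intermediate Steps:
1/(56*(-879) - 32121) = 1/(-49224 - 32121) = 1/(-81345) = -1/81345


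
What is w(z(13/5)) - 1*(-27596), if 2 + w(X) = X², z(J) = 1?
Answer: 27595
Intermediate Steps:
w(X) = -2 + X²
w(z(13/5)) - 1*(-27596) = (-2 + 1²) - 1*(-27596) = (-2 + 1) + 27596 = -1 + 27596 = 27595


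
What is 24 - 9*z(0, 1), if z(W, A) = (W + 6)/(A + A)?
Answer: -3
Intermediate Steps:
z(W, A) = (6 + W)/(2*A) (z(W, A) = (6 + W)/((2*A)) = (6 + W)*(1/(2*A)) = (6 + W)/(2*A))
24 - 9*z(0, 1) = 24 - 9*(6 + 0)/(2*1) = 24 - 9*6/2 = 24 - 9*3 = 24 - 27 = -3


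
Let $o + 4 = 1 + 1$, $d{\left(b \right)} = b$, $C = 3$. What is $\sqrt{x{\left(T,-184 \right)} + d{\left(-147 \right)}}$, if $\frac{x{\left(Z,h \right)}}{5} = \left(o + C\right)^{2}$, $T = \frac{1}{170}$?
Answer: $i \sqrt{142} \approx 11.916 i$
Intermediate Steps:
$o = -2$ ($o = -4 + \left(1 + 1\right) = -4 + 2 = -2$)
$T = \frac{1}{170} \approx 0.0058824$
$x{\left(Z,h \right)} = 5$ ($x{\left(Z,h \right)} = 5 \left(-2 + 3\right)^{2} = 5 \cdot 1^{2} = 5 \cdot 1 = 5$)
$\sqrt{x{\left(T,-184 \right)} + d{\left(-147 \right)}} = \sqrt{5 - 147} = \sqrt{-142} = i \sqrt{142}$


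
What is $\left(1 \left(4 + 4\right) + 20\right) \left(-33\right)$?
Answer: $-924$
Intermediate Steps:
$\left(1 \left(4 + 4\right) + 20\right) \left(-33\right) = \left(1 \cdot 8 + 20\right) \left(-33\right) = \left(8 + 20\right) \left(-33\right) = 28 \left(-33\right) = -924$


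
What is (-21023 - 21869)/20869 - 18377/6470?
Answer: -661020853/135022430 ≈ -4.8956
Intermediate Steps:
(-21023 - 21869)/20869 - 18377/6470 = -42892*1/20869 - 18377*1/6470 = -42892/20869 - 18377/6470 = -661020853/135022430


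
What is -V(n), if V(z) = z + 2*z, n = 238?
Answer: -714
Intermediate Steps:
V(z) = 3*z
-V(n) = -3*238 = -1*714 = -714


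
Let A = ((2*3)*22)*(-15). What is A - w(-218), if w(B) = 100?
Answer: -2080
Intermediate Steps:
A = -1980 (A = (6*22)*(-15) = 132*(-15) = -1980)
A - w(-218) = -1980 - 1*100 = -1980 - 100 = -2080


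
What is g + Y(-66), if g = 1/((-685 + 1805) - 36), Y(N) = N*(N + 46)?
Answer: 1430881/1084 ≈ 1320.0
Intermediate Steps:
Y(N) = N*(46 + N)
g = 1/1084 (g = 1/(1120 - 36) = 1/1084 ≈ 0.00092251)
g + Y(-66) = 1/1084 - 66*(46 - 66) = 1/1084 - 66*(-20) = 1/1084 + 1320 = 1430881/1084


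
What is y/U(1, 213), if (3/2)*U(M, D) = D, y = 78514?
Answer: 39257/71 ≈ 552.92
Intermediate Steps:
U(M, D) = 2*D/3
y/U(1, 213) = 78514/(((⅔)*213)) = 78514/142 = 78514*(1/142) = 39257/71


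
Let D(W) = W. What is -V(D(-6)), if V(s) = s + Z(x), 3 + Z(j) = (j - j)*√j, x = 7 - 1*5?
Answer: 9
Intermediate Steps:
x = 2 (x = 7 - 5 = 2)
Z(j) = -3 (Z(j) = -3 + (j - j)*√j = -3 + 0*√j = -3 + 0 = -3)
V(s) = -3 + s (V(s) = s - 3 = -3 + s)
-V(D(-6)) = -(-3 - 6) = -1*(-9) = 9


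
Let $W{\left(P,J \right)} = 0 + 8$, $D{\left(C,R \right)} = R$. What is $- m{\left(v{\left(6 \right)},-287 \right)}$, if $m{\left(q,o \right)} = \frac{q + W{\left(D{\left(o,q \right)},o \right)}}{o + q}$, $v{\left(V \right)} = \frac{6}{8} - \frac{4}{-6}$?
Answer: $\frac{113}{3427} \approx 0.032973$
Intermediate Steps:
$v{\left(V \right)} = \frac{17}{12}$ ($v{\left(V \right)} = 6 \cdot \frac{1}{8} - - \frac{2}{3} = \frac{3}{4} + \frac{2}{3} = \frac{17}{12}$)
$W{\left(P,J \right)} = 8$
$m{\left(q,o \right)} = \frac{8 + q}{o + q}$ ($m{\left(q,o \right)} = \frac{q + 8}{o + q} = \frac{8 + q}{o + q}$)
$- m{\left(v{\left(6 \right)},-287 \right)} = - \frac{8 + \frac{17}{12}}{-287 + \frac{17}{12}} = - \frac{113}{\left(- \frac{3427}{12}\right) 12} = - \frac{\left(-12\right) 113}{3427 \cdot 12} = \left(-1\right) \left(- \frac{113}{3427}\right) = \frac{113}{3427}$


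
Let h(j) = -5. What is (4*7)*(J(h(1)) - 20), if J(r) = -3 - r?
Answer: -504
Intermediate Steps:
(4*7)*(J(h(1)) - 20) = (4*7)*((-3 - 1*(-5)) - 20) = 28*((-3 + 5) - 20) = 28*(2 - 20) = 28*(-18) = -504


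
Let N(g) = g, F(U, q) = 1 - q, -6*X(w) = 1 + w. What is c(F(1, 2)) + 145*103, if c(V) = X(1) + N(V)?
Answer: 44801/3 ≈ 14934.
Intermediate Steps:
X(w) = -⅙ - w/6 (X(w) = -(1 + w)/6 = -⅙ - w/6)
c(V) = -⅓ + V (c(V) = (-⅙ - ⅙*1) + V = (-⅙ - ⅙) + V = -⅓ + V)
c(F(1, 2)) + 145*103 = (-⅓ + (1 - 1*2)) + 145*103 = (-⅓ + (1 - 2)) + 14935 = (-⅓ - 1) + 14935 = -4/3 + 14935 = 44801/3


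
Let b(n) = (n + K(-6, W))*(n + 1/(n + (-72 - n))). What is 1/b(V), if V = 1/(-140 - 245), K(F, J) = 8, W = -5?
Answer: -10672200/1407103 ≈ -7.5845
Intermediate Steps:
V = -1/385 (V = 1/(-385) = -1/385 ≈ -0.0025974)
b(n) = (8 + n)*(-1/72 + n) (b(n) = (n + 8)*(n + 1/(n + (-72 - n))) = (8 + n)*(n + 1/(-72)) = (8 + n)*(n - 1/72) = (8 + n)*(-1/72 + n))
1/b(V) = 1/(-⅑ + (-1/385)² + (575/72)*(-1/385)) = 1/(-⅑ + 1/148225 - 115/5544) = 1/(-1407103/10672200) = -10672200/1407103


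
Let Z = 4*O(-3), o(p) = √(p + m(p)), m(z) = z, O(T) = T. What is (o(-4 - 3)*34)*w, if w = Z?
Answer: -408*I*√14 ≈ -1526.6*I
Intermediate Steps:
o(p) = √2*√p (o(p) = √(p + p) = √(2*p) = √2*√p)
Z = -12 (Z = 4*(-3) = -12)
w = -12
(o(-4 - 3)*34)*w = ((√2*√(-4 - 3))*34)*(-12) = ((√2*√(-7))*34)*(-12) = ((√2*(I*√7))*34)*(-12) = ((I*√14)*34)*(-12) = (34*I*√14)*(-12) = -408*I*√14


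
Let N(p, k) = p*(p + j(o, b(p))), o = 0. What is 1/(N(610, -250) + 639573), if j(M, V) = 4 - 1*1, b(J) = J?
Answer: 1/1013503 ≈ 9.8668e-7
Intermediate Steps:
j(M, V) = 3 (j(M, V) = 4 - 1 = 3)
N(p, k) = p*(3 + p) (N(p, k) = p*(p + 3) = p*(3 + p))
1/(N(610, -250) + 639573) = 1/(610*(3 + 610) + 639573) = 1/(610*613 + 639573) = 1/(373930 + 639573) = 1/1013503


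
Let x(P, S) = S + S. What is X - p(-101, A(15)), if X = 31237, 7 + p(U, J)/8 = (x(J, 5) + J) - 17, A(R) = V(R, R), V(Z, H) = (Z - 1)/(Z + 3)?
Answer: 282085/9 ≈ 31343.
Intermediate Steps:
x(P, S) = 2*S
V(Z, H) = (-1 + Z)/(3 + Z)
A(R) = (-1 + R)/(3 + R)
p(U, J) = -112 + 8*J (p(U, J) = -56 + 8*((2*5 + J) - 17) = -56 + 8*((10 + J) - 17) = -56 + 8*(-7 + J) = -56 + (-56 + 8*J) = -112 + 8*J)
X - p(-101, A(15)) = 31237 - (-112 + 8*((-1 + 15)/(3 + 15))) = 31237 - (-112 + 8*(14/18)) = 31237 - (-112 + 8*((1/18)*14)) = 31237 - (-112 + 8*(7/9)) = 31237 - (-112 + 56/9) = 31237 - 1*(-952/9) = 31237 + 952/9 = 282085/9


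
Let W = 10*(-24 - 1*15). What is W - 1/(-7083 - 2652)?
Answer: -3796649/9735 ≈ -390.00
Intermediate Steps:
W = -390 (W = 10*(-24 - 15) = 10*(-39) = -390)
W - 1/(-7083 - 2652) = -390 - 1/(-7083 - 2652) = -390 - 1/(-9735) = -390 - 1*(-1/9735) = -390 + 1/9735 = -3796649/9735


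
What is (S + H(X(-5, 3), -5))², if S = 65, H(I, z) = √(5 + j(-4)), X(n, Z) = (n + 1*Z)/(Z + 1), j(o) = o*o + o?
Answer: (65 + √17)² ≈ 4778.0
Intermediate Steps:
j(o) = o + o² (j(o) = o² + o = o + o²)
X(n, Z) = (Z + n)/(1 + Z) (X(n, Z) = (n + Z)/(1 + Z) = (Z + n)/(1 + Z))
H(I, z) = √17 (H(I, z) = √(5 - 4*(1 - 4)) = √(5 - 4*(-3)) = √(5 + 12) = √17)
(S + H(X(-5, 3), -5))² = (65 + √17)²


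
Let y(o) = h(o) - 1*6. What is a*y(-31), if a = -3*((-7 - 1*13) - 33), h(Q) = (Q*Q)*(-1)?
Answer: -153753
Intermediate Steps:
h(Q) = -Q² (h(Q) = Q²*(-1) = -Q²)
y(o) = -6 - o² (y(o) = -o² - 1*6 = -o² - 6 = -6 - o²)
a = 159 (a = -3*((-7 - 13) - 33) = -3*(-20 - 33) = -3*(-53) = 159)
a*y(-31) = 159*(-6 - 1*(-31)²) = 159*(-6 - 1*961) = 159*(-6 - 961) = 159*(-967) = -153753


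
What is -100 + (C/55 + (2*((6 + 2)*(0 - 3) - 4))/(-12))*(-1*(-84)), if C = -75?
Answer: 1952/11 ≈ 177.45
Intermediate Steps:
-100 + (C/55 + (2*((6 + 2)*(0 - 3) - 4))/(-12))*(-1*(-84)) = -100 + (-75/55 + (2*((6 + 2)*(0 - 3) - 4))/(-12))*(-1*(-84)) = -100 + (-75*1/55 + (2*(8*(-3) - 4))*(-1/12))*84 = -100 + (-15/11 + (2*(-24 - 4))*(-1/12))*84 = -100 + (-15/11 + (2*(-28))*(-1/12))*84 = -100 + (-15/11 - 56*(-1/12))*84 = -100 + (-15/11 + 14/3)*84 = -100 + (109/33)*84 = -100 + 3052/11 = 1952/11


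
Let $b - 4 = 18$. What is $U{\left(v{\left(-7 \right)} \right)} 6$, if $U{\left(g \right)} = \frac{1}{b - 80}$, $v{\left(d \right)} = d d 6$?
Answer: $- \frac{3}{29} \approx -0.10345$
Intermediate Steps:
$b = 22$ ($b = 4 + 18 = 22$)
$v{\left(d \right)} = 6 d^{2}$ ($v{\left(d \right)} = d^{2} \cdot 6 = 6 d^{2}$)
$U{\left(g \right)} = - \frac{1}{58}$ ($U{\left(g \right)} = \frac{1}{22 - 80} = \frac{1}{-58} = - \frac{1}{58}$)
$U{\left(v{\left(-7 \right)} \right)} 6 = \left(- \frac{1}{58}\right) 6 = - \frac{3}{29}$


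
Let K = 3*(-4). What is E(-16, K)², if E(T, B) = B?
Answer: 144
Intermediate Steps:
K = -12
E(-16, K)² = (-12)² = 144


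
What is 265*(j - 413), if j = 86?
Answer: -86655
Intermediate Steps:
265*(j - 413) = 265*(86 - 413) = 265*(-327) = -86655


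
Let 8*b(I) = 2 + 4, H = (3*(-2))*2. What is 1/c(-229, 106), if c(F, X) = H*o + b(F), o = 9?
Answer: -4/429 ≈ -0.0093240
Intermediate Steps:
H = -12 (H = -6*2 = -12)
b(I) = 3/4 (b(I) = (2 + 4)/8 = (1/8)*6 = 3/4)
c(F, X) = -429/4 (c(F, X) = -12*9 + 3/4 = -108 + 3/4 = -429/4)
1/c(-229, 106) = 1/(-429/4) = -4/429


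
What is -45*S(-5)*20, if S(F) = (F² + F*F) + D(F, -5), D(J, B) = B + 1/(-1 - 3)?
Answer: -40275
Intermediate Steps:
D(J, B) = -¼ + B (D(J, B) = B + 1/(-4) = B - ¼ = -¼ + B)
S(F) = -21/4 + 2*F² (S(F) = (F² + F*F) + (-¼ - 5) = (F² + F²) - 21/4 = 2*F² - 21/4 = -21/4 + 2*F²)
-45*S(-5)*20 = -45*(-21/4 + 2*(-5)²)*20 = -45*(-21/4 + 2*25)*20 = -45*(-21/4 + 50)*20 = -45*179/4*20 = -8055/4*20 = -40275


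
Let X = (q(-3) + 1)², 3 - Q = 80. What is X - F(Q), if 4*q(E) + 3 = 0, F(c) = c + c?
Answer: 2465/16 ≈ 154.06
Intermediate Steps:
Q = -77 (Q = 3 - 1*80 = 3 - 80 = -77)
F(c) = 2*c
q(E) = -¾ (q(E) = -¾ + (¼)*0 = -¾ + 0 = -¾)
X = 1/16 (X = (-¾ + 1)² = (¼)² = 1/16 ≈ 0.062500)
X - F(Q) = 1/16 - 2*(-77) = 1/16 - 1*(-154) = 1/16 + 154 = 2465/16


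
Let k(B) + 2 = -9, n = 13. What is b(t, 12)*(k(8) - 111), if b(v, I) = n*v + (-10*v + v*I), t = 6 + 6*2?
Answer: -32940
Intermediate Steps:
k(B) = -11 (k(B) = -2 - 9 = -11)
t = 18 (t = 6 + 12 = 18)
b(v, I) = 3*v + I*v (b(v, I) = 13*v + (-10*v + v*I) = 13*v + (-10*v + I*v) = 3*v + I*v)
b(t, 12)*(k(8) - 111) = (18*(3 + 12))*(-11 - 111) = (18*15)*(-122) = 270*(-122) = -32940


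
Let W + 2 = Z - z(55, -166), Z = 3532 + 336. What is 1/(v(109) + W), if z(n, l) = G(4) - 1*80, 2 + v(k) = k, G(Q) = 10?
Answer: 1/4043 ≈ 0.00024734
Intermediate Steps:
v(k) = -2 + k
Z = 3868
z(n, l) = -70 (z(n, l) = 10 - 1*80 = 10 - 80 = -70)
W = 3936 (W = -2 + (3868 - 1*(-70)) = -2 + (3868 + 70) = -2 + 3938 = 3936)
1/(v(109) + W) = 1/((-2 + 109) + 3936) = 1/(107 + 3936) = 1/4043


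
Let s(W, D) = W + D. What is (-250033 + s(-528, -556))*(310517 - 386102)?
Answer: 18980678445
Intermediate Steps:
s(W, D) = D + W
(-250033 + s(-528, -556))*(310517 - 386102) = (-250033 + (-556 - 528))*(310517 - 386102) = (-250033 - 1084)*(-75585) = -251117*(-75585) = 18980678445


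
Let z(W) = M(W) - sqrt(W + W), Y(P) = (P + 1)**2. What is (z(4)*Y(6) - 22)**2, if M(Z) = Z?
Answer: 49484 - 34104*sqrt(2) ≈ 1253.7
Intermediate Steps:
Y(P) = (1 + P)**2
z(W) = W - sqrt(2)*sqrt(W) (z(W) = W - sqrt(W + W) = W - sqrt(2*W) = W - sqrt(2)*sqrt(W))
(z(4)*Y(6) - 22)**2 = ((4 - sqrt(2)*sqrt(4))*(1 + 6)**2 - 22)**2 = ((4 - 1*sqrt(2)*2)*7**2 - 22)**2 = ((4 - 2*sqrt(2))*49 - 22)**2 = ((196 - 98*sqrt(2)) - 22)**2 = (174 - 98*sqrt(2))**2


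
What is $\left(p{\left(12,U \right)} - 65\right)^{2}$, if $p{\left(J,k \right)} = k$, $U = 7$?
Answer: $3364$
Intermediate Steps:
$\left(p{\left(12,U \right)} - 65\right)^{2} = \left(7 - 65\right)^{2} = \left(-58\right)^{2} = 3364$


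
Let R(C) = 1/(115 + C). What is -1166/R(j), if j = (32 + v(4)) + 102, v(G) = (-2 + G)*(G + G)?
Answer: -308990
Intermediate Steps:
v(G) = 2*G*(-2 + G) (v(G) = (-2 + G)*(2*G) = 2*G*(-2 + G))
j = 150 (j = (32 + 2*4*(-2 + 4)) + 102 = (32 + 2*4*2) + 102 = (32 + 16) + 102 = 48 + 102 = 150)
-1166/R(j) = -1166/(1/(115 + 150)) = -1166/(1/265) = -1166/1/265 = -1166*265 = -308990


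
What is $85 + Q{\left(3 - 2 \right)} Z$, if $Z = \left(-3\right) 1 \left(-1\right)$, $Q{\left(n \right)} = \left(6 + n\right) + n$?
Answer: $109$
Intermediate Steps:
$Q{\left(n \right)} = 6 + 2 n$
$Z = 3$ ($Z = \left(-3\right) \left(-1\right) = 3$)
$85 + Q{\left(3 - 2 \right)} Z = 85 + \left(6 + 2 \left(3 - 2\right)\right) 3 = 85 + \left(6 + 2 \cdot 1\right) 3 = 85 + \left(6 + 2\right) 3 = 85 + 8 \cdot 3 = 85 + 24 = 109$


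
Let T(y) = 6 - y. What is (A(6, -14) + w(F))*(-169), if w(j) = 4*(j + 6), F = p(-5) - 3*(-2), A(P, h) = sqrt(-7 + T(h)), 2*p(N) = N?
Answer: -6422 - 169*sqrt(13) ≈ -7031.3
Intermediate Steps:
p(N) = N/2
A(P, h) = sqrt(-1 - h) (A(P, h) = sqrt(-7 + (6 - h)) = sqrt(-1 - h))
F = 7/2 (F = (1/2)*(-5) - 3*(-2) = -5/2 + 6 = 7/2 ≈ 3.5000)
w(j) = 24 + 4*j (w(j) = 4*(6 + j) = 24 + 4*j)
(A(6, -14) + w(F))*(-169) = (sqrt(-1 - 1*(-14)) + (24 + 4*(7/2)))*(-169) = (sqrt(-1 + 14) + (24 + 14))*(-169) = (sqrt(13) + 38)*(-169) = (38 + sqrt(13))*(-169) = -6422 - 169*sqrt(13)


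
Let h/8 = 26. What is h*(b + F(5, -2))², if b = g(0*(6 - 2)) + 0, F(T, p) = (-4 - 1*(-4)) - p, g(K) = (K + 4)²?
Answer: 67392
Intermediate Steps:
h = 208 (h = 8*26 = 208)
g(K) = (4 + K)²
F(T, p) = -p (F(T, p) = (-4 + 4) - p = 0 - p = -p)
b = 16 (b = (4 + 0*(6 - 2))² + 0 = (4 + 0*4)² + 0 = (4 + 0)² + 0 = 4² + 0 = 16 + 0 = 16)
h*(b + F(5, -2))² = 208*(16 - 1*(-2))² = 208*(16 + 2)² = 208*18² = 208*324 = 67392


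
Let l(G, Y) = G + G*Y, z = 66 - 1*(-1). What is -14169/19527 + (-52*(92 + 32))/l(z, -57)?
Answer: 3031167/3052721 ≈ 0.99294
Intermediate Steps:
z = 67 (z = 66 + 1 = 67)
-14169/19527 + (-52*(92 + 32))/l(z, -57) = -14169/19527 + (-52*(92 + 32))/((67*(1 - 57))) = -14169*1/19527 + (-52*124)/((67*(-56))) = -4723/6509 - 6448/(-3752) = -4723/6509 - 6448*(-1/3752) = -4723/6509 + 806/469 = 3031167/3052721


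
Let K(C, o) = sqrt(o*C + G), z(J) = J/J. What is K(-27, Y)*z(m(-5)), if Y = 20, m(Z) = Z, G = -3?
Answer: I*sqrt(543) ≈ 23.302*I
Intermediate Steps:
z(J) = 1
K(C, o) = sqrt(-3 + C*o) (K(C, o) = sqrt(o*C - 3) = sqrt(C*o - 3) = sqrt(-3 + C*o))
K(-27, Y)*z(m(-5)) = sqrt(-3 - 27*20)*1 = sqrt(-3 - 540)*1 = sqrt(-543)*1 = (I*sqrt(543))*1 = I*sqrt(543)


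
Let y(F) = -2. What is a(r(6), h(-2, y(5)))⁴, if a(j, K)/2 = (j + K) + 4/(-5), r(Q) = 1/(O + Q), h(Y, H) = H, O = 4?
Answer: 531441/625 ≈ 850.31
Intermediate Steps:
r(Q) = 1/(4 + Q)
a(j, K) = -8/5 + 2*K + 2*j (a(j, K) = 2*((j + K) + 4/(-5)) = 2*((K + j) + 4*(-⅕)) = 2*((K + j) - ⅘) = 2*(-⅘ + K + j) = -8/5 + 2*K + 2*j)
a(r(6), h(-2, y(5)))⁴ = (-8/5 + 2*(-2) + 2/(4 + 6))⁴ = (-8/5 - 4 + 2/10)⁴ = (-8/5 - 4 + 2*(⅒))⁴ = (-8/5 - 4 + ⅕)⁴ = (-27/5)⁴ = 531441/625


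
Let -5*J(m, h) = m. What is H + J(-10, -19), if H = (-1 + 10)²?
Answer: 83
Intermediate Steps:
J(m, h) = -m/5
H = 81 (H = 9² = 81)
H + J(-10, -19) = 81 - ⅕*(-10) = 81 + 2 = 83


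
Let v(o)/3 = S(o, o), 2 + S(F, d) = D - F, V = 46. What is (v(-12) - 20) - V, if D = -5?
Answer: -51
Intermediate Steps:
S(F, d) = -7 - F (S(F, d) = -2 + (-5 - F) = -7 - F)
v(o) = -21 - 3*o (v(o) = 3*(-7 - o) = -21 - 3*o)
(v(-12) - 20) - V = ((-21 - 3*(-12)) - 20) - 1*46 = ((-21 + 36) - 20) - 46 = (15 - 20) - 46 = -5 - 46 = -51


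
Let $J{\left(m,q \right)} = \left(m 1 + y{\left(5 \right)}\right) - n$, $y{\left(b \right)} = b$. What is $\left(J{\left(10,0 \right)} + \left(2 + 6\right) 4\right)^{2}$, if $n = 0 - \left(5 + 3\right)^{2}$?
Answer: $12321$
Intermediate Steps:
$n = -64$ ($n = 0 - 8^{2} = 0 - 64 = -64$)
$J{\left(m,q \right)} = 69 + m$ ($J{\left(m,q \right)} = \left(m 1 + 5\right) - -64 = \left(m + 5\right) + 64 = \left(5 + m\right) + 64 = 69 + m$)
$\left(J{\left(10,0 \right)} + \left(2 + 6\right) 4\right)^{2} = \left(\left(69 + 10\right) + \left(2 + 6\right) 4\right)^{2} = \left(79 + 8 \cdot 4\right)^{2} = \left(79 + 32\right)^{2} = 111^{2} = 12321$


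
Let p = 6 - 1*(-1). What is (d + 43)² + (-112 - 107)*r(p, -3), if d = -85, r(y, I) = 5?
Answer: 669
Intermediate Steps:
p = 7 (p = 6 + 1 = 7)
(d + 43)² + (-112 - 107)*r(p, -3) = (-85 + 43)² + (-112 - 107)*5 = (-42)² - 219*5 = 1764 - 1095 = 669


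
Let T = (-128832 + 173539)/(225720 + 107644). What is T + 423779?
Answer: 141272707263/333364 ≈ 4.2378e+5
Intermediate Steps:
T = 44707/333364 ≈ 0.13411
T + 423779 = 44707/333364 + 423779 = 141272707263/333364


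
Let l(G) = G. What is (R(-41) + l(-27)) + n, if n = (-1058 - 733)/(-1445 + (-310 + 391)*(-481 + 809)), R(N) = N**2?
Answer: 41551651/25123 ≈ 1653.9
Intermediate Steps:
n = -1791/25123 (n = -1791/(-1445 + 81*328) = -1791/(-1445 + 26568) = -1791/25123 ≈ -0.071289)
(R(-41) + l(-27)) + n = ((-41)**2 - 27) - 1791/25123 = (1681 - 27) - 1791/25123 = 1654 - 1791/25123 = 41551651/25123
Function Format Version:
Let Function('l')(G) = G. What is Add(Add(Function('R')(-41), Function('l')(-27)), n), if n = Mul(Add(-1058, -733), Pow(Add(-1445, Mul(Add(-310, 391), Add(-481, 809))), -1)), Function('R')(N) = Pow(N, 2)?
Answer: Rational(41551651, 25123) ≈ 1653.9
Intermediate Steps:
n = Rational(-1791, 25123) (n = Mul(-1791, Pow(Add(-1445, Mul(81, 328)), -1)) = Mul(-1791, Pow(Add(-1445, 26568), -1)) = Mul(-1791, Pow(25123, -1)) = Mul(-1791, Rational(1, 25123)) = Rational(-1791, 25123) ≈ -0.071289)
Add(Add(Function('R')(-41), Function('l')(-27)), n) = Add(Add(Pow(-41, 2), -27), Rational(-1791, 25123)) = Add(Add(1681, -27), Rational(-1791, 25123)) = Add(1654, Rational(-1791, 25123)) = Rational(41551651, 25123)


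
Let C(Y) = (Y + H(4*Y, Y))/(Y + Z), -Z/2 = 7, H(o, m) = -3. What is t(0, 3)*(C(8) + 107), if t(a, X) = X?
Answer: 637/2 ≈ 318.50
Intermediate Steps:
Z = -14 (Z = -2*7 = -14)
C(Y) = (-3 + Y)/(-14 + Y) (C(Y) = (Y - 3)/(Y - 14) = (-3 + Y)/(-14 + Y))
t(0, 3)*(C(8) + 107) = 3*((-3 + 8)/(-14 + 8) + 107) = 3*(5/(-6) + 107) = 3*(-1/6*5 + 107) = 3*(-5/6 + 107) = 3*(637/6) = 637/2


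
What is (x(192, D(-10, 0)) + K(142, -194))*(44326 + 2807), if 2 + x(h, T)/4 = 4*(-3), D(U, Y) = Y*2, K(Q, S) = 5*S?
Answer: -48358458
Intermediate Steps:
D(U, Y) = 2*Y
x(h, T) = -56 (x(h, T) = -8 + 4*(4*(-3)) = -8 + 4*(-12) = -8 - 48 = -56)
(x(192, D(-10, 0)) + K(142, -194))*(44326 + 2807) = (-56 + 5*(-194))*(44326 + 2807) = (-56 - 970)*47133 = -1026*47133 = -48358458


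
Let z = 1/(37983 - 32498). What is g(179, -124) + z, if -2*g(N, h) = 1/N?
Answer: -5127/1963630 ≈ -0.0026110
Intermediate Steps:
g(N, h) = -1/(2*N)
z = 1/5485 ≈ 0.00018232
g(179, -124) + z = -½/179 + 1/5485 = -½*1/179 + 1/5485 = -1/358 + 1/5485 = -5127/1963630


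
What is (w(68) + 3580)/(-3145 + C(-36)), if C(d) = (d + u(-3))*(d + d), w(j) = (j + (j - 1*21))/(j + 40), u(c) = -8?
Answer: 386755/2484 ≈ 155.70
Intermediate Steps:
w(j) = (-21 + 2*j)/(40 + j) (w(j) = (j + (j - 21))/(40 + j) = (j + (-21 + j))/(40 + j) = (-21 + 2*j)/(40 + j))
C(d) = 2*d*(-8 + d) (C(d) = (d - 8)*(d + d) = (-8 + d)*(2*d) = 2*d*(-8 + d))
(w(68) + 3580)/(-3145 + C(-36)) = ((-21 + 2*68)/(40 + 68) + 3580)/(-3145 + 2*(-36)*(-8 - 36)) = ((-21 + 136)/108 + 3580)/(-3145 + 2*(-36)*(-44)) = ((1/108)*115 + 3580)/(-3145 + 3168) = (115/108 + 3580)/23 = (386755/108)*(1/23) = 386755/2484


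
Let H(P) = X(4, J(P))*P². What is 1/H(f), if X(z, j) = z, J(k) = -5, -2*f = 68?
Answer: 1/4624 ≈ 0.00021626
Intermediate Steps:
f = -34 (f = -½*68 = -34)
H(P) = 4*P²
1/H(f) = 1/(4*(-34)²) = 1/(4*1156) = 1/4624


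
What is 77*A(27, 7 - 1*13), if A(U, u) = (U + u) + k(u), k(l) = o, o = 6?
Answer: 2079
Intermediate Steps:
k(l) = 6
A(U, u) = 6 + U + u (A(U, u) = (U + u) + 6 = 6 + U + u)
77*A(27, 7 - 1*13) = 77*(6 + 27 + (7 - 1*13)) = 77*(6 + 27 + (7 - 13)) = 77*(6 + 27 - 6) = 77*27 = 2079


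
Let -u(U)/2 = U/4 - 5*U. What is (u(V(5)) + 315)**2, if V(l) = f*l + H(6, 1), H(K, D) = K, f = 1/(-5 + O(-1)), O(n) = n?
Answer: 19088161/144 ≈ 1.3256e+5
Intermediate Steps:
f = -1/6 (f = 1/(-5 - 1) = 1/(-6) = -1/6 ≈ -0.16667)
V(l) = 6 - l/6 (V(l) = -l/6 + 6 = 6 - l/6)
u(U) = 19*U/2 (u(U) = -2*(U/4 - 5*U) = -(-19)*U/2 = 19*U/2)
(u(V(5)) + 315)**2 = (19*(6 - 1/6*5)/2 + 315)**2 = (19*(6 - 5/6)/2 + 315)**2 = ((19/2)*(31/6) + 315)**2 = (589/12 + 315)**2 = (4369/12)**2 = 19088161/144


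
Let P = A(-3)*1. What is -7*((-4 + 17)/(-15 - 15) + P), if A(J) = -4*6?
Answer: 5131/30 ≈ 171.03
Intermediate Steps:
A(J) = -24
P = -24 (P = -24*1 = -24)
-7*((-4 + 17)/(-15 - 15) + P) = -7*((-4 + 17)/(-15 - 15) - 24) = -7*(13/(-30) - 24) = -7*(13*(-1/30) - 24) = -7*(-13/30 - 24) = -7*(-733/30) = 5131/30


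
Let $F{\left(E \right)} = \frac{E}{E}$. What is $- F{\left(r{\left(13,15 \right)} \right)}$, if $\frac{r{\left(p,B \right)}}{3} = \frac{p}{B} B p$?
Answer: $-1$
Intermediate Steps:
$r{\left(p,B \right)} = 3 p^{2}$ ($r{\left(p,B \right)} = 3 \frac{p}{B} B p = 3 p p = 3 p^{2}$)
$F{\left(E \right)} = 1$
$- F{\left(r{\left(13,15 \right)} \right)} = \left(-1\right) 1 = -1$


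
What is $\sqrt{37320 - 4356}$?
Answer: $2 \sqrt{8241} \approx 181.56$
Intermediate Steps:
$\sqrt{37320 - 4356} = \sqrt{32964} = 2 \sqrt{8241}$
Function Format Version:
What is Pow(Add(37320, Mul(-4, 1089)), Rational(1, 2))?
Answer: Mul(2, Pow(8241, Rational(1, 2))) ≈ 181.56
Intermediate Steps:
Pow(Add(37320, Mul(-4, 1089)), Rational(1, 2)) = Pow(Add(37320, -4356), Rational(1, 2)) = Pow(32964, Rational(1, 2)) = Mul(2, Pow(8241, Rational(1, 2)))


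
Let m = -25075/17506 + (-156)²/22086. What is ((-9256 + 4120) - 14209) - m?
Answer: -415520831477/21479862 ≈ -19345.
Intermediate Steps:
m = -7098913/21479862 (m = -25075*1/17506 + 24336*(1/22086) = -25075/17506 + 1352/1227 = -7098913/21479862 ≈ -0.33049)
((-9256 + 4120) - 14209) - m = ((-9256 + 4120) - 14209) - 1*(-7098913/21479862) = (-5136 - 14209) + 7098913/21479862 = -19345 + 7098913/21479862 = -415520831477/21479862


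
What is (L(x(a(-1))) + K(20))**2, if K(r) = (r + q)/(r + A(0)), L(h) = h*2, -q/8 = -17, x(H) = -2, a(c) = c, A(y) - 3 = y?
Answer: 4096/529 ≈ 7.7429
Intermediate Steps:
A(y) = 3 + y
q = 136 (q = -8*(-17) = 136)
L(h) = 2*h
K(r) = (136 + r)/(3 + r) (K(r) = (r + 136)/(r + (3 + 0)) = (136 + r)/(r + 3) = (136 + r)/(3 + r))
(L(x(a(-1))) + K(20))**2 = (2*(-2) + (136 + 20)/(3 + 20))**2 = (-4 + 156/23)**2 = (64/23)**2 = 4096/529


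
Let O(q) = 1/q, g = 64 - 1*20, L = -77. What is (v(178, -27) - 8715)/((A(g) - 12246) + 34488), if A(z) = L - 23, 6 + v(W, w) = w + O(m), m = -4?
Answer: -34993/88568 ≈ -0.39510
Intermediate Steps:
g = 44 (g = 64 - 20 = 44)
v(W, w) = -25/4 + w (v(W, w) = -6 + (w + 1/(-4)) = -6 + (w - 1/4) = -6 + (-1/4 + w) = -25/4 + w)
A(z) = -100 (A(z) = -77 - 23 = -100)
(v(178, -27) - 8715)/((A(g) - 12246) + 34488) = ((-25/4 - 27) - 8715)/((-100 - 12246) + 34488) = (-133/4 - 8715)/(-12346 + 34488) = -34993/4/22142 = -34993/4*1/22142 = -34993/88568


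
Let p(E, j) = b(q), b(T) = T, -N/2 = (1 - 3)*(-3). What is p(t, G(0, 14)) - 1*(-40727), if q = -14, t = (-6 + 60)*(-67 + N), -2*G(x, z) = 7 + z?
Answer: 40713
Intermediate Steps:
N = -12 (N = -2*(1 - 3)*(-3) = -(-4)*(-3) = -2*6 = -12)
G(x, z) = -7/2 - z/2 (G(x, z) = -(7 + z)/2 = -7/2 - z/2)
t = -4266 (t = (-6 + 60)*(-67 - 12) = 54*(-79) = -4266)
p(E, j) = -14
p(t, G(0, 14)) - 1*(-40727) = -14 - 1*(-40727) = -14 + 40727 = 40713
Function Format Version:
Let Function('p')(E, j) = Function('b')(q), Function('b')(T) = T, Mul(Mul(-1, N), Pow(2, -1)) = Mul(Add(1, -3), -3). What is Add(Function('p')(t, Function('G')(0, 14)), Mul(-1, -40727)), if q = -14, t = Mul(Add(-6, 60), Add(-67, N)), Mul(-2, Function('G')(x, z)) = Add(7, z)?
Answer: 40713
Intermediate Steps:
N = -12 (N = Mul(-2, Mul(Add(1, -3), -3)) = Mul(-2, Mul(-2, -3)) = Mul(-2, 6) = -12)
Function('G')(x, z) = Add(Rational(-7, 2), Mul(Rational(-1, 2), z)) (Function('G')(x, z) = Mul(Rational(-1, 2), Add(7, z)) = Add(Rational(-7, 2), Mul(Rational(-1, 2), z)))
t = -4266 (t = Mul(Add(-6, 60), Add(-67, -12)) = Mul(54, -79) = -4266)
Function('p')(E, j) = -14
Add(Function('p')(t, Function('G')(0, 14)), Mul(-1, -40727)) = Add(-14, Mul(-1, -40727)) = Add(-14, 40727) = 40713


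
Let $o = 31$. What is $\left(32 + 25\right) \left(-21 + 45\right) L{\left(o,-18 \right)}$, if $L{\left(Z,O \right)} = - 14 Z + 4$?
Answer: $-588240$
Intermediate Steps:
$L{\left(Z,O \right)} = 4 - 14 Z$
$\left(32 + 25\right) \left(-21 + 45\right) L{\left(o,-18 \right)} = \left(32 + 25\right) \left(-21 + 45\right) \left(4 - 434\right) = 57 \cdot 24 \left(4 - 434\right) = 1368 \left(-430\right) = -588240$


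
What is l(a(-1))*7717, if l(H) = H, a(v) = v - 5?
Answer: -46302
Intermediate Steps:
a(v) = -5 + v
l(a(-1))*7717 = (-5 - 1)*7717 = -6*7717 = -46302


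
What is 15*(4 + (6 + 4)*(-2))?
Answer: -240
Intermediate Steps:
15*(4 + (6 + 4)*(-2)) = 15*(4 + 10*(-2)) = 15*(4 - 20) = 15*(-16) = -240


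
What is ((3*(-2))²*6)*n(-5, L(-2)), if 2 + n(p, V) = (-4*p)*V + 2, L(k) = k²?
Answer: 17280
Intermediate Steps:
n(p, V) = -4*V*p (n(p, V) = -2 + ((-4*p)*V + 2) = -2 + (-4*V*p + 2) = -2 + (2 - 4*V*p) = -4*V*p)
((3*(-2))²*6)*n(-5, L(-2)) = ((3*(-2))²*6)*(-4*(-2)²*(-5)) = ((-6)²*6)*(-4*4*(-5)) = (36*6)*80 = 216*80 = 17280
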